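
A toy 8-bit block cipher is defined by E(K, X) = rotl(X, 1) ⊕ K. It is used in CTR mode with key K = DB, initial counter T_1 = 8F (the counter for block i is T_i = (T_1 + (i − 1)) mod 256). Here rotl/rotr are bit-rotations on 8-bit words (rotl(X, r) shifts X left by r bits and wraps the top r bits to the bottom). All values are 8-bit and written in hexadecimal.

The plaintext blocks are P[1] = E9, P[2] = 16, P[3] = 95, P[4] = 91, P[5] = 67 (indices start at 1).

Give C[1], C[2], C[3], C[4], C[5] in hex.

CTR encryption: S_i = E(K, T_i) where T_i is the counter for block i; C_i = P_i ⊕ S_i.
C[1]: T = 8F, S = E(K, T) = C4; E9 ⊕ C4 = 2D.
C[2]: T = 90, S = E(K, T) = FA; 16 ⊕ FA = EC.
C[3]: T = 91, S = E(K, T) = F8; 95 ⊕ F8 = 6D.
C[4]: T = 92, S = E(K, T) = FE; 91 ⊕ FE = 6F.
C[5]: T = 93, S = E(K, T) = FC; 67 ⊕ FC = 9B.

C[1] = 2D, C[2] = EC, C[3] = 6D, C[4] = 6F, C[5] = 9B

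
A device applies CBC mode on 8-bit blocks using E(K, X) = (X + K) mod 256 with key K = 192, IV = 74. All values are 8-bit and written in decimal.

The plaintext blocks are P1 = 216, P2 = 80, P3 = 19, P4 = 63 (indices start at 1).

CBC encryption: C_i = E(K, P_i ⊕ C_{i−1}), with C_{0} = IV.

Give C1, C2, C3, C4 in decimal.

C1: P1 ⊕ 74 = 146; E(K, 146) = 82.
C2: P2 ⊕ 82 = 2; E(K, 2) = 194.
C3: P3 ⊕ 194 = 209; E(K, 209) = 145.
C4: P4 ⊕ 145 = 174; E(K, 174) = 110.

C1 = 82, C2 = 194, C3 = 145, C4 = 110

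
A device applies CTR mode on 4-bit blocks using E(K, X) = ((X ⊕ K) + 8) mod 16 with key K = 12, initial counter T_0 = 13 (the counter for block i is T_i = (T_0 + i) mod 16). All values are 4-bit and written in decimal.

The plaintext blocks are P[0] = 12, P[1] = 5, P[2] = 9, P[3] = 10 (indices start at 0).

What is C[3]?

CTR encryption: S_i = E(K, T_i) where T_i is the counter for block i; C_i = P_i ⊕ S_i.
C[0]: T = 13, S = E(K, T) = 9; 12 ⊕ 9 = 5.
C[1]: T = 14, S = E(K, T) = 10; 5 ⊕ 10 = 15.
C[2]: T = 15, S = E(K, T) = 11; 9 ⊕ 11 = 2.
C[3]: T = 0, S = E(K, T) = 4; 10 ⊕ 4 = 14.

C[3] = 14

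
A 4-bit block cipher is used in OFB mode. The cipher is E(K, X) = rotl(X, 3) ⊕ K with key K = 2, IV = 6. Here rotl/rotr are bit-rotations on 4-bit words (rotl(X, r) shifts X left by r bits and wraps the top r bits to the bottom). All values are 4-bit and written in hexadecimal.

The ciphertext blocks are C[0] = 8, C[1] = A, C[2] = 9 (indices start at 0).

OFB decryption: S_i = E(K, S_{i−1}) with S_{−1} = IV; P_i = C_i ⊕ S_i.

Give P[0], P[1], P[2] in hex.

P[0]: S = E(K, 6) = 1; 8 ⊕ 1 = 9.
P[1]: S = E(K, 1) = A; A ⊕ A = 0.
P[2]: S = E(K, A) = 7; 9 ⊕ 7 = E.

P[0] = 9, P[1] = 0, P[2] = E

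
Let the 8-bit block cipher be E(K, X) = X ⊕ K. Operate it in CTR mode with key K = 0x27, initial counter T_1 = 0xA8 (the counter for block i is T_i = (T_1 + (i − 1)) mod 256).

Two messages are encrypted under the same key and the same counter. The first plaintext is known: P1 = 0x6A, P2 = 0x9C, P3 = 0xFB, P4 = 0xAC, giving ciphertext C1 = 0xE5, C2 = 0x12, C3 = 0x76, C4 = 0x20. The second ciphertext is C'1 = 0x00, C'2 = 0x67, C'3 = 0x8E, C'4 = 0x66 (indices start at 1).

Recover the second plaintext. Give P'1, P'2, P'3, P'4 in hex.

In CTR with a reused counter, both messages share the same keystream S_i, so C_i ⊕ C'_i = P_i ⊕ P'_i and thus P'_i = P_i ⊕ C_i ⊕ C'_i.
P'1: 0x6A ⊕ 0xE5 ⊕ 0x00 = 0x8F.
P'2: 0x9C ⊕ 0x12 ⊕ 0x67 = 0xE9.
P'3: 0xFB ⊕ 0x76 ⊕ 0x8E = 0x03.
P'4: 0xAC ⊕ 0x20 ⊕ 0x66 = 0xEA.

P'1 = 0x8F, P'2 = 0xE9, P'3 = 0x03, P'4 = 0xEA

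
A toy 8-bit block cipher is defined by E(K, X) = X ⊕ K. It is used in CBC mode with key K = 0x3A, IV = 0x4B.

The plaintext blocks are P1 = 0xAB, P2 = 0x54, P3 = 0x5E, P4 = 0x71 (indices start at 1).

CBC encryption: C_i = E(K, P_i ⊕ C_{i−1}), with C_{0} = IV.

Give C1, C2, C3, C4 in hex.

C1 = 0xDA, C2 = 0xB4, C3 = 0xD0, C4 = 0x9B

C1: P1 ⊕ 0x4B = 0xE0; E(K, 0xE0) = 0xDA.
C2: P2 ⊕ 0xDA = 0x8E; E(K, 0x8E) = 0xB4.
C3: P3 ⊕ 0xB4 = 0xEA; E(K, 0xEA) = 0xD0.
C4: P4 ⊕ 0xD0 = 0xA1; E(K, 0xA1) = 0x9B.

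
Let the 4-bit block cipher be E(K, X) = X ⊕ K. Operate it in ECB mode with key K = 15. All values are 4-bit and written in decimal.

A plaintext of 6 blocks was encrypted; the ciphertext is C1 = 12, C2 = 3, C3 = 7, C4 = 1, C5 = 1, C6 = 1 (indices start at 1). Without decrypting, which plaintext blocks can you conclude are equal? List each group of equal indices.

ECB encrypts each block independently with the same key, so equal ciphertext blocks imply equal plaintext blocks.
C4 = C5 = C6 = 1, so P4 = P5 = P6.

P4 = P5 = P6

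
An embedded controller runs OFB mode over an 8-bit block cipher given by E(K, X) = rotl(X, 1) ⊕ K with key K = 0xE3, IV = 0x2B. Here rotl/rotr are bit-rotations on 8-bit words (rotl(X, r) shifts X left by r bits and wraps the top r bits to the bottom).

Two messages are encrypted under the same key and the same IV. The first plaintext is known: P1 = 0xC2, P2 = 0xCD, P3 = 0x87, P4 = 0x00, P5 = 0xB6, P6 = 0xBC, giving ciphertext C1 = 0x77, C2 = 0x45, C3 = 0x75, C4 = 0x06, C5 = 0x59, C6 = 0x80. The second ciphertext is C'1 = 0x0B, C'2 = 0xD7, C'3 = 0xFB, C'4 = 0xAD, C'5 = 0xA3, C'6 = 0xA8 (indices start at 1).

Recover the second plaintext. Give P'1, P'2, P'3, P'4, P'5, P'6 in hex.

In OFB with a reused IV, both messages share the same keystream S_i, so C_i ⊕ C'_i = P_i ⊕ P'_i and thus P'_i = P_i ⊕ C_i ⊕ C'_i.
P'1: 0xC2 ⊕ 0x77 ⊕ 0x0B = 0xBE.
P'2: 0xCD ⊕ 0x45 ⊕ 0xD7 = 0x5F.
P'3: 0x87 ⊕ 0x75 ⊕ 0xFB = 0x09.
P'4: 0x00 ⊕ 0x06 ⊕ 0xAD = 0xAB.
P'5: 0xB6 ⊕ 0x59 ⊕ 0xA3 = 0x4C.
P'6: 0xBC ⊕ 0x80 ⊕ 0xA8 = 0x94.

P'1 = 0xBE, P'2 = 0x5F, P'3 = 0x09, P'4 = 0xAB, P'5 = 0x4C, P'6 = 0x94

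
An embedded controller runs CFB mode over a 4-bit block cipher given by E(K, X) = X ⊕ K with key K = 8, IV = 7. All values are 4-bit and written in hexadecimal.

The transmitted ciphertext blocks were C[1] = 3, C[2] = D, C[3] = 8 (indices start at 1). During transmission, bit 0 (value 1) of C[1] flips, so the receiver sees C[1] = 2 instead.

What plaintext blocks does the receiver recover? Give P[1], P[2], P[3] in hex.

P[1] = D, P[2] = 7, P[3] = D

CFB decryption: P_i = C_i ⊕ E(K, C_{i−1}), with C_{0} = IV.
Only C[1] changed, to 2. In CFB, a change in C_i flips the same bit in P_i and garbles P_{i+1}. Decrypting the received ciphertext:
P[1]: E(K, 7) = F; 2 ⊕ F = D.
P[2]: E(K, 2) = A; D ⊕ A = 7.
P[3]: E(K, D) = 5; 8 ⊕ 5 = D.
Blocks that differ from the original plaintext: P[1], P[2].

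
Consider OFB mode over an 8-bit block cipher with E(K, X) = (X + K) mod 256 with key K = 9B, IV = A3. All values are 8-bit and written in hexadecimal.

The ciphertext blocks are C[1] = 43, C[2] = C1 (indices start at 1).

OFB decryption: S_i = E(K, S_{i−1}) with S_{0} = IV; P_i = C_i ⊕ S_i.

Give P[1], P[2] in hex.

P[1] = 7D, P[2] = 18

P[1]: S = E(K, A3) = 3E; 43 ⊕ 3E = 7D.
P[2]: S = E(K, 3E) = D9; C1 ⊕ D9 = 18.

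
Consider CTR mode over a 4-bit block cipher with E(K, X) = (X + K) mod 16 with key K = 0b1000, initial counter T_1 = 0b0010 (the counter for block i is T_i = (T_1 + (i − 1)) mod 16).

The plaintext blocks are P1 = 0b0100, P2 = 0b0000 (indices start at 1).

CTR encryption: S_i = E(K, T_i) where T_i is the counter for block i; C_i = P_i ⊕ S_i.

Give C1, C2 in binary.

C1 = 0b1110, C2 = 0b1011

C1: T = 0b0010, S = E(K, T) = 0b1010; 0b0100 ⊕ 0b1010 = 0b1110.
C2: T = 0b0011, S = E(K, T) = 0b1011; 0b0000 ⊕ 0b1011 = 0b1011.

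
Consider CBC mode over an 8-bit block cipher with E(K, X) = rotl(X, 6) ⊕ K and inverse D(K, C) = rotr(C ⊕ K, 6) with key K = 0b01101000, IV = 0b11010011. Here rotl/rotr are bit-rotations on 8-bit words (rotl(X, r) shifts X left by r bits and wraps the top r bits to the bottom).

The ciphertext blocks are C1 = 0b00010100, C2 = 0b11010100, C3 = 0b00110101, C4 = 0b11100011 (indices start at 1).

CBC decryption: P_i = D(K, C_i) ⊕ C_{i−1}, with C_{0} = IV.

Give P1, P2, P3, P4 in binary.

P1: D(K, 0b00010100) = 0b11110001; 0b11110001 ⊕ 0b11010011 = 0b00100010.
P2: D(K, 0b11010100) = 0b11110010; 0b11110010 ⊕ 0b00010100 = 0b11100110.
P3: D(K, 0b00110101) = 0b01110101; 0b01110101 ⊕ 0b11010100 = 0b10100001.
P4: D(K, 0b11100011) = 0b00101110; 0b00101110 ⊕ 0b00110101 = 0b00011011.

P1 = 0b00100010, P2 = 0b11100110, P3 = 0b10100001, P4 = 0b00011011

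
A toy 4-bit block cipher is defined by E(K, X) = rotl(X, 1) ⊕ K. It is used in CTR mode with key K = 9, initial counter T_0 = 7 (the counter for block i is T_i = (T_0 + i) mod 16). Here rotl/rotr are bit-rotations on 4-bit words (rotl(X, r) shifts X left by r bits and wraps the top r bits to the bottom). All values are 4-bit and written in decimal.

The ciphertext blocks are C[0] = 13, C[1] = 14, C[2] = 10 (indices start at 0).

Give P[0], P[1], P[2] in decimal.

P[0] = 10, P[1] = 6, P[2] = 0

CTR decryption: S_i = E(K, T_i) where T_i is the counter for block i; P_i = C_i ⊕ S_i.
P[0]: T = 7, S = E(K, T) = 7; 13 ⊕ 7 = 10.
P[1]: T = 8, S = E(K, T) = 8; 14 ⊕ 8 = 6.
P[2]: T = 9, S = E(K, T) = 10; 10 ⊕ 10 = 0.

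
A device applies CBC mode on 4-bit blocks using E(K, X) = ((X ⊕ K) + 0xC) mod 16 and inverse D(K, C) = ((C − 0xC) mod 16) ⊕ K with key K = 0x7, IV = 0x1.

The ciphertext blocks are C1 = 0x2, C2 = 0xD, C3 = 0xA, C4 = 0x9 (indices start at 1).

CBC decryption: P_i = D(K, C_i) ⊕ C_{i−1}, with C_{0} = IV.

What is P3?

P3 = 0x4

P3: D(K, 0xA) = 0x9; 0x9 ⊕ 0xD = 0x4.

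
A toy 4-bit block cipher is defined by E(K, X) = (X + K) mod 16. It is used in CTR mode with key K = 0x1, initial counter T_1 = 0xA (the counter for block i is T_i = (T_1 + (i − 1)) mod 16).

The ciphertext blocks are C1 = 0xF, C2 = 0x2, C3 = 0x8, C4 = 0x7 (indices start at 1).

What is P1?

CTR decryption: S_i = E(K, T_i) where T_i is the counter for block i; P_i = C_i ⊕ S_i.
P1: T = 0xA, S = E(K, T) = 0xB; 0xF ⊕ 0xB = 0x4.

P1 = 0x4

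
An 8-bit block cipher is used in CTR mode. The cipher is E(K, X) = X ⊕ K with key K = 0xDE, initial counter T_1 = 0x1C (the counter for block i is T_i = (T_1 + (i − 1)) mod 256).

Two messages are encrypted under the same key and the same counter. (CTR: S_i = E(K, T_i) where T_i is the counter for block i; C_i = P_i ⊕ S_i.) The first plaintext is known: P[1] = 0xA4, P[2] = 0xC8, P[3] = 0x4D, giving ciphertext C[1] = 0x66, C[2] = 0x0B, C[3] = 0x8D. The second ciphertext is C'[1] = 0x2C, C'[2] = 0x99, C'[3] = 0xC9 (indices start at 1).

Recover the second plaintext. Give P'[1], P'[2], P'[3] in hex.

In CTR with a reused counter, both messages share the same keystream S_i, so C_i ⊕ C'_i = P_i ⊕ P'_i and thus P'_i = P_i ⊕ C_i ⊕ C'_i.
P'[1]: 0xA4 ⊕ 0x66 ⊕ 0x2C = 0xEE.
P'[2]: 0xC8 ⊕ 0x0B ⊕ 0x99 = 0x5A.
P'[3]: 0x4D ⊕ 0x8D ⊕ 0xC9 = 0x09.

P'[1] = 0xEE, P'[2] = 0x5A, P'[3] = 0x09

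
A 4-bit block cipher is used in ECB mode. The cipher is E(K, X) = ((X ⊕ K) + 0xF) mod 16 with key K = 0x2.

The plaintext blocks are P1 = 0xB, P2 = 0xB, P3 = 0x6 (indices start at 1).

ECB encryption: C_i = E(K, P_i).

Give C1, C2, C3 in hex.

C1: E(K, 0xB) = 0x8.
C2: E(K, 0xB) = 0x8.
C3: E(K, 0x6) = 0x3.

C1 = 0x8, C2 = 0x8, C3 = 0x3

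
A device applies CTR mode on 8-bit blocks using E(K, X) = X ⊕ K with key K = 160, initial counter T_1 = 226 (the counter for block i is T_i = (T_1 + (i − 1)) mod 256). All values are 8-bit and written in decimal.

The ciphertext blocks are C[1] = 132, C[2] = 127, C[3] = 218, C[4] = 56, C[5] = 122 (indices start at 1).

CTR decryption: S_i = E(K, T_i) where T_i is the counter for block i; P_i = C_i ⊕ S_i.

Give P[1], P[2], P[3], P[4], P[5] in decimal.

P[1] = 198, P[2] = 60, P[3] = 158, P[4] = 125, P[5] = 60

P[1]: T = 226, S = E(K, T) = 66; 132 ⊕ 66 = 198.
P[2]: T = 227, S = E(K, T) = 67; 127 ⊕ 67 = 60.
P[3]: T = 228, S = E(K, T) = 68; 218 ⊕ 68 = 158.
P[4]: T = 229, S = E(K, T) = 69; 56 ⊕ 69 = 125.
P[5]: T = 230, S = E(K, T) = 70; 122 ⊕ 70 = 60.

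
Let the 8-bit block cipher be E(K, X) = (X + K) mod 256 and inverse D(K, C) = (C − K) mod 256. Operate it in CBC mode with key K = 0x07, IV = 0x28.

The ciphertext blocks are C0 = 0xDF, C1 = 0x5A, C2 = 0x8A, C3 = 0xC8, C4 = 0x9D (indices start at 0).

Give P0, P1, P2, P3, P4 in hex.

P0 = 0xF0, P1 = 0x8C, P2 = 0xD9, P3 = 0x4B, P4 = 0x5E

CBC decryption: P_i = D(K, C_i) ⊕ C_{i−1}, with C_{−1} = IV.
P0: D(K, 0xDF) = 0xD8; 0xD8 ⊕ 0x28 = 0xF0.
P1: D(K, 0x5A) = 0x53; 0x53 ⊕ 0xDF = 0x8C.
P2: D(K, 0x8A) = 0x83; 0x83 ⊕ 0x5A = 0xD9.
P3: D(K, 0xC8) = 0xC1; 0xC1 ⊕ 0x8A = 0x4B.
P4: D(K, 0x9D) = 0x96; 0x96 ⊕ 0xC8 = 0x5E.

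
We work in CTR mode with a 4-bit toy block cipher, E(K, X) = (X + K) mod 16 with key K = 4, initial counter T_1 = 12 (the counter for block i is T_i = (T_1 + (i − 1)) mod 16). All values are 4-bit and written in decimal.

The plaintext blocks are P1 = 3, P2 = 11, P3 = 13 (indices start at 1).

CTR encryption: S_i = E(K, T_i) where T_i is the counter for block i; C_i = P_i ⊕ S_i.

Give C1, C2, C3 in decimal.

C1: T = 12, S = E(K, T) = 0; 3 ⊕ 0 = 3.
C2: T = 13, S = E(K, T) = 1; 11 ⊕ 1 = 10.
C3: T = 14, S = E(K, T) = 2; 13 ⊕ 2 = 15.

C1 = 3, C2 = 10, C3 = 15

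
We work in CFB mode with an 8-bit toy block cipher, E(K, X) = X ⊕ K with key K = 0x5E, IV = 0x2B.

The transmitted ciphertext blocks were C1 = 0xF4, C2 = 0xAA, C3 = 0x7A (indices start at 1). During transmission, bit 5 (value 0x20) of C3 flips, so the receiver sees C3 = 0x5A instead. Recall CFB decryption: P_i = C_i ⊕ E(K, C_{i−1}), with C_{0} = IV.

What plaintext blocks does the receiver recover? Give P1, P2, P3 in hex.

P1 = 0x81, P2 = 0x00, P3 = 0xAE

Only C3 changed, to 0x5A. In CFB, a change in C_i flips the same bit in P_i and garbles P_{i+1}. Decrypting the received ciphertext:
P1: E(K, 0x2B) = 0x75; 0xF4 ⊕ 0x75 = 0x81.
P2: E(K, 0xF4) = 0xAA; 0xAA ⊕ 0xAA = 0x00.
P3: E(K, 0xAA) = 0xF4; 0x5A ⊕ 0xF4 = 0xAE.
Blocks that differ from the original plaintext: P3.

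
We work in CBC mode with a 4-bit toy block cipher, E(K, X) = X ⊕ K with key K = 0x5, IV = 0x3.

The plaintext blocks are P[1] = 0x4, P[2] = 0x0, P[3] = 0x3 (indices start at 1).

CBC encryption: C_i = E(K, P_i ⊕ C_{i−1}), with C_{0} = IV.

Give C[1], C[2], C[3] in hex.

C[1] = 0x2, C[2] = 0x7, C[3] = 0x1

C[1]: P[1] ⊕ 0x3 = 0x7; E(K, 0x7) = 0x2.
C[2]: P[2] ⊕ 0x2 = 0x2; E(K, 0x2) = 0x7.
C[3]: P[3] ⊕ 0x7 = 0x4; E(K, 0x4) = 0x1.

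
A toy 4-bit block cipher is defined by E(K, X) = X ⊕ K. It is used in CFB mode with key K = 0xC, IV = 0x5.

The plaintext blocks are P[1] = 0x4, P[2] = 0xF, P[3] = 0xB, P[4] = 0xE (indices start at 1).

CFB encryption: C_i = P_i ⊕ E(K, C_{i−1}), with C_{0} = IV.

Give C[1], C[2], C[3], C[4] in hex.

C[1] = 0xD, C[2] = 0xE, C[3] = 0x9, C[4] = 0xB

C[1]: E(K, 0x5) = 0x9; 0x4 ⊕ 0x9 = 0xD.
C[2]: E(K, 0xD) = 0x1; 0xF ⊕ 0x1 = 0xE.
C[3]: E(K, 0xE) = 0x2; 0xB ⊕ 0x2 = 0x9.
C[4]: E(K, 0x9) = 0x5; 0xE ⊕ 0x5 = 0xB.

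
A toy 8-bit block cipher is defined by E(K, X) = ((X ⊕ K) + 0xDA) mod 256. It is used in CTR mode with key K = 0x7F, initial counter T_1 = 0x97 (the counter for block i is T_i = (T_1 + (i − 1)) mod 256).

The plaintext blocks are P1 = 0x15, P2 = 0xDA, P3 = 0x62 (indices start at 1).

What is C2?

CTR encryption: S_i = E(K, T_i) where T_i is the counter for block i; C_i = P_i ⊕ S_i.
C1: T = 0x97, S = E(K, T) = 0xC2; 0x15 ⊕ 0xC2 = 0xD7.
C2: T = 0x98, S = E(K, T) = 0xC1; 0xDA ⊕ 0xC1 = 0x1B.

C2 = 0x1B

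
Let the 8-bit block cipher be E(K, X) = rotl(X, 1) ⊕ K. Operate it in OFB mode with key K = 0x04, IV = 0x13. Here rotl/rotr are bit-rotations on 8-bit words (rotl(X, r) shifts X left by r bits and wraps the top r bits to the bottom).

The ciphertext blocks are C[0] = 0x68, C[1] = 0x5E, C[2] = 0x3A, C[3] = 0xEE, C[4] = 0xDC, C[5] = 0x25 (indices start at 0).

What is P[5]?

P[5] = 0x1D

OFB decryption: S_i = E(K, S_{i−1}) with S_{−1} = IV; P_i = C_i ⊕ S_i.
P[0]: S = E(K, 0x13) = 0x22; 0x68 ⊕ 0x22 = 0x4A.
P[1]: S = E(K, 0x22) = 0x40; 0x5E ⊕ 0x40 = 0x1E.
P[2]: S = E(K, 0x40) = 0x84; 0x3A ⊕ 0x84 = 0xBE.
P[3]: S = E(K, 0x84) = 0x0D; 0xEE ⊕ 0x0D = 0xE3.
P[4]: S = E(K, 0x0D) = 0x1E; 0xDC ⊕ 0x1E = 0xC2.
P[5]: S = E(K, 0x1E) = 0x38; 0x25 ⊕ 0x38 = 0x1D.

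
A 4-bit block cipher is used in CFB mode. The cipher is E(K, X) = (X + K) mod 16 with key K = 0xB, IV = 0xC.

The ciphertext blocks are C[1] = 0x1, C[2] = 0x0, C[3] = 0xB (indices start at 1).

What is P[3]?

CFB decryption: P_i = C_i ⊕ E(K, C_{i−1}), with C_{0} = IV.
P[3]: E(K, 0x0) = 0xB; 0xB ⊕ 0xB = 0x0.

P[3] = 0x0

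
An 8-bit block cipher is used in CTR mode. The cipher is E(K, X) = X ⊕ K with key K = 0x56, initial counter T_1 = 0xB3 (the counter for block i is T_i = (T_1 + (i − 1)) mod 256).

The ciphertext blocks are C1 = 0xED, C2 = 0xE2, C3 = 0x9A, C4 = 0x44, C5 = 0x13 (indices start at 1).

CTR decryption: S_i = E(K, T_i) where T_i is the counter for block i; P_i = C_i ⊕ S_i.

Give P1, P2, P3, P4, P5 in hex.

P1 = 0x08, P2 = 0x00, P3 = 0x79, P4 = 0xA4, P5 = 0xF2

P1: T = 0xB3, S = E(K, T) = 0xE5; 0xED ⊕ 0xE5 = 0x08.
P2: T = 0xB4, S = E(K, T) = 0xE2; 0xE2 ⊕ 0xE2 = 0x00.
P3: T = 0xB5, S = E(K, T) = 0xE3; 0x9A ⊕ 0xE3 = 0x79.
P4: T = 0xB6, S = E(K, T) = 0xE0; 0x44 ⊕ 0xE0 = 0xA4.
P5: T = 0xB7, S = E(K, T) = 0xE1; 0x13 ⊕ 0xE1 = 0xF2.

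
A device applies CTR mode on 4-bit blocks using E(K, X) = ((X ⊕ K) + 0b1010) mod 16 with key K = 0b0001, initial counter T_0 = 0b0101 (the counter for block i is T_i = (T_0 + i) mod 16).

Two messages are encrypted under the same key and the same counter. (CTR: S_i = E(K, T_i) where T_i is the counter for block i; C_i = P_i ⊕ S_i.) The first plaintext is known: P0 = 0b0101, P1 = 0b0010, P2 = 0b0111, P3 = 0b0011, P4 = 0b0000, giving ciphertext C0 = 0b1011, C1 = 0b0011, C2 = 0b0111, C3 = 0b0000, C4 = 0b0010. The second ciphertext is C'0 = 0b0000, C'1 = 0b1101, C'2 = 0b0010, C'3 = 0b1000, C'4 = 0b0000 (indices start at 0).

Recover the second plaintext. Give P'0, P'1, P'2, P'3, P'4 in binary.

In CTR with a reused counter, both messages share the same keystream S_i, so C_i ⊕ C'_i = P_i ⊕ P'_i and thus P'_i = P_i ⊕ C_i ⊕ C'_i.
P'0: 0b0101 ⊕ 0b1011 ⊕ 0b0000 = 0b1110.
P'1: 0b0010 ⊕ 0b0011 ⊕ 0b1101 = 0b1100.
P'2: 0b0111 ⊕ 0b0111 ⊕ 0b0010 = 0b0010.
P'3: 0b0011 ⊕ 0b0000 ⊕ 0b1000 = 0b1011.
P'4: 0b0000 ⊕ 0b0010 ⊕ 0b0000 = 0b0010.

P'0 = 0b1110, P'1 = 0b1100, P'2 = 0b0010, P'3 = 0b1011, P'4 = 0b0010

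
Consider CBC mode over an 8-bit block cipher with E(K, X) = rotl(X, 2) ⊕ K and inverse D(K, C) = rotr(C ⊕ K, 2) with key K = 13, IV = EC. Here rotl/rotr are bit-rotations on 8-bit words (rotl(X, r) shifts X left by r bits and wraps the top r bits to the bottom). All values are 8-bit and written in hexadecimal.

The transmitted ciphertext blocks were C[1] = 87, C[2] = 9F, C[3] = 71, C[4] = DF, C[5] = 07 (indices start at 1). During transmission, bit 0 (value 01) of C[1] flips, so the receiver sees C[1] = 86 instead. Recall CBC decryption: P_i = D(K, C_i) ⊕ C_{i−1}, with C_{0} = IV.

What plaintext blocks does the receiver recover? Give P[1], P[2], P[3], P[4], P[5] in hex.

Only C[1] changed, to 86. In CBC, a change in C_i garbles P_i and flips the same bit in P_{i+1}. Decrypting the received ciphertext:
P[1]: D(K, 86) = 65; 65 ⊕ EC = 89.
P[2]: D(K, 9F) = 23; 23 ⊕ 86 = A5.
P[3]: D(K, 71) = 98; 98 ⊕ 9F = 07.
P[4]: D(K, DF) = 33; 33 ⊕ 71 = 42.
P[5]: D(K, 07) = 05; 05 ⊕ DF = DA.
Blocks that differ from the original plaintext: P[1], P[2].

P[1] = 89, P[2] = A5, P[3] = 07, P[4] = 42, P[5] = DA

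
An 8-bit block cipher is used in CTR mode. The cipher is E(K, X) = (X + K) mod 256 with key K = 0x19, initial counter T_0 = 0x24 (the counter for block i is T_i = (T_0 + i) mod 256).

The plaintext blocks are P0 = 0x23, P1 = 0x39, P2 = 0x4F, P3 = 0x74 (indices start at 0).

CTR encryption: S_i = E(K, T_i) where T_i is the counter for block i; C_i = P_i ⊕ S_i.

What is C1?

C0: T = 0x24, S = E(K, T) = 0x3D; 0x23 ⊕ 0x3D = 0x1E.
C1: T = 0x25, S = E(K, T) = 0x3E; 0x39 ⊕ 0x3E = 0x07.

C1 = 0x07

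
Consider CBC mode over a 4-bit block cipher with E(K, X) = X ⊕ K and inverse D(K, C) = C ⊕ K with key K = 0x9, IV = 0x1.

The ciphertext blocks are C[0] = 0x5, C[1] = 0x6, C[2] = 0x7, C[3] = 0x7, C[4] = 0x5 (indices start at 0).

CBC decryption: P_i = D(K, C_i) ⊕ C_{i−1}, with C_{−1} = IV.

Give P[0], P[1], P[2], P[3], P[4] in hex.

P[0] = 0xD, P[1] = 0xA, P[2] = 0x8, P[3] = 0x9, P[4] = 0xB

P[0]: D(K, 0x5) = 0xC; 0xC ⊕ 0x1 = 0xD.
P[1]: D(K, 0x6) = 0xF; 0xF ⊕ 0x5 = 0xA.
P[2]: D(K, 0x7) = 0xE; 0xE ⊕ 0x6 = 0x8.
P[3]: D(K, 0x7) = 0xE; 0xE ⊕ 0x7 = 0x9.
P[4]: D(K, 0x5) = 0xC; 0xC ⊕ 0x7 = 0xB.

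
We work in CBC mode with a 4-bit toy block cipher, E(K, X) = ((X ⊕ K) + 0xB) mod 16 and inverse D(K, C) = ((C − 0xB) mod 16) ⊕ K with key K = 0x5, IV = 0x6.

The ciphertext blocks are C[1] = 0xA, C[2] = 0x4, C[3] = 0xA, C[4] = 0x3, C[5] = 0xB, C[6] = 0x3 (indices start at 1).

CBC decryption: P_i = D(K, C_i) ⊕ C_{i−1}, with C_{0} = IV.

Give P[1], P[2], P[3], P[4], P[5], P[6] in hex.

P[1] = 0xC, P[2] = 0x6, P[3] = 0xE, P[4] = 0x7, P[5] = 0x6, P[6] = 0x6

P[1]: D(K, 0xA) = 0xA; 0xA ⊕ 0x6 = 0xC.
P[2]: D(K, 0x4) = 0xC; 0xC ⊕ 0xA = 0x6.
P[3]: D(K, 0xA) = 0xA; 0xA ⊕ 0x4 = 0xE.
P[4]: D(K, 0x3) = 0xD; 0xD ⊕ 0xA = 0x7.
P[5]: D(K, 0xB) = 0x5; 0x5 ⊕ 0x3 = 0x6.
P[6]: D(K, 0x3) = 0xD; 0xD ⊕ 0xB = 0x6.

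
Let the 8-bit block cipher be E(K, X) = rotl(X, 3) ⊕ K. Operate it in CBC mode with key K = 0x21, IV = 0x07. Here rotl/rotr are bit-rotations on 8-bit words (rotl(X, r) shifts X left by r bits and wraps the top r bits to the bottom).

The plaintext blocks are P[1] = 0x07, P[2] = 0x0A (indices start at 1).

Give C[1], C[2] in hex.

CBC encryption: C_i = E(K, P_i ⊕ C_{i−1}), with C_{0} = IV.
C[1]: P[1] ⊕ 0x07 = 0x00; E(K, 0x00) = 0x21.
C[2]: P[2] ⊕ 0x21 = 0x2B; E(K, 0x2B) = 0x78.

C[1] = 0x21, C[2] = 0x78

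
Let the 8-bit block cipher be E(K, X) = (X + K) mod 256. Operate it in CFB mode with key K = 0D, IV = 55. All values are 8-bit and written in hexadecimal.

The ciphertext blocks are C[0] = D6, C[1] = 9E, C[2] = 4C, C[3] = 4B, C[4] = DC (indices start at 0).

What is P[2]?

CFB decryption: P_i = C_i ⊕ E(K, C_{i−1}), with C_{−1} = IV.
P[2]: E(K, 9E) = AB; 4C ⊕ AB = E7.

P[2] = E7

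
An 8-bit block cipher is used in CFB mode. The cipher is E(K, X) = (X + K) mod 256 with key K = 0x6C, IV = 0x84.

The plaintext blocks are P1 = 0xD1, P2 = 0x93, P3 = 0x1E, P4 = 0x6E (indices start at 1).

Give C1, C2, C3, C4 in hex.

C1 = 0x21, C2 = 0x1E, C3 = 0x94, C4 = 0x6E

CFB encryption: C_i = P_i ⊕ E(K, C_{i−1}), with C_{0} = IV.
C1: E(K, 0x84) = 0xF0; 0xD1 ⊕ 0xF0 = 0x21.
C2: E(K, 0x21) = 0x8D; 0x93 ⊕ 0x8D = 0x1E.
C3: E(K, 0x1E) = 0x8A; 0x1E ⊕ 0x8A = 0x94.
C4: E(K, 0x94) = 0x00; 0x6E ⊕ 0x00 = 0x6E.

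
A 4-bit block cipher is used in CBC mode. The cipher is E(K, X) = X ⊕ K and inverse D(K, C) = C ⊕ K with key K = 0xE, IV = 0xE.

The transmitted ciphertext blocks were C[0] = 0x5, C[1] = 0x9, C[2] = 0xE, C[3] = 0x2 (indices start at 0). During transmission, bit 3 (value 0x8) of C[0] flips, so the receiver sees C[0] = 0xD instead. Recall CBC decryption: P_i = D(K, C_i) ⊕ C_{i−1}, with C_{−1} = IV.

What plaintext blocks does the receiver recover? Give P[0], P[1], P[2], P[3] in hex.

P[0] = 0xD, P[1] = 0xA, P[2] = 0x9, P[3] = 0x2

Only C[0] changed, to 0xD. In CBC, a change in C_i garbles P_i and flips the same bit in P_{i+1}. Decrypting the received ciphertext:
P[0]: D(K, 0xD) = 0x3; 0x3 ⊕ 0xE = 0xD.
P[1]: D(K, 0x9) = 0x7; 0x7 ⊕ 0xD = 0xA.
P[2]: D(K, 0xE) = 0x0; 0x0 ⊕ 0x9 = 0x9.
P[3]: D(K, 0x2) = 0xC; 0xC ⊕ 0xE = 0x2.
Blocks that differ from the original plaintext: P[0], P[1].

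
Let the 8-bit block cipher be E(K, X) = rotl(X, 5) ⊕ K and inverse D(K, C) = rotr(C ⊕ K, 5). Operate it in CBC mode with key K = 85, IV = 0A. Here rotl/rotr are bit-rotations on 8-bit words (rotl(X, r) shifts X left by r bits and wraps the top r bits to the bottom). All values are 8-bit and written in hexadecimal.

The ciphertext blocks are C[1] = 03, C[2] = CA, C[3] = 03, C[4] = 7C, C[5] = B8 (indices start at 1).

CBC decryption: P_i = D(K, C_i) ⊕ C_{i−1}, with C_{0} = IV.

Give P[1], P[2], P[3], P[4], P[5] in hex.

P[1] = 3E, P[2] = 79, P[3] = FE, P[4] = CC, P[5] = 95

P[1]: D(K, 03) = 34; 34 ⊕ 0A = 3E.
P[2]: D(K, CA) = 7A; 7A ⊕ 03 = 79.
P[3]: D(K, 03) = 34; 34 ⊕ CA = FE.
P[4]: D(K, 7C) = CF; CF ⊕ 03 = CC.
P[5]: D(K, B8) = E9; E9 ⊕ 7C = 95.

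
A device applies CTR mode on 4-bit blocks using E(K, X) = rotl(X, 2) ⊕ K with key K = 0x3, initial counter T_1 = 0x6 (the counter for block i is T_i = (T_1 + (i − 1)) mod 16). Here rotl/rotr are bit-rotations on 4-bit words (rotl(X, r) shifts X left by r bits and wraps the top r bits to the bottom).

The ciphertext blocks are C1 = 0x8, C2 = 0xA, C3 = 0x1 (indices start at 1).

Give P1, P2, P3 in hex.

P1 = 0x2, P2 = 0x4, P3 = 0x0

CTR decryption: S_i = E(K, T_i) where T_i is the counter for block i; P_i = C_i ⊕ S_i.
P1: T = 0x6, S = E(K, T) = 0xA; 0x8 ⊕ 0xA = 0x2.
P2: T = 0x7, S = E(K, T) = 0xE; 0xA ⊕ 0xE = 0x4.
P3: T = 0x8, S = E(K, T) = 0x1; 0x1 ⊕ 0x1 = 0x0.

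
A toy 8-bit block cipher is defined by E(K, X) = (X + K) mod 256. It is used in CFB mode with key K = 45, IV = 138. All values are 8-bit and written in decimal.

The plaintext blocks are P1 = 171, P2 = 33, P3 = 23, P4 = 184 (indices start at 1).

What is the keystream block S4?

CFB encryption: C_i = P_i ⊕ E(K, C_{i−1}), with C_{0} = IV.
C1: E(K, 138) = 183; 171 ⊕ 183 = 28.
C2: E(K, 28) = 73; 33 ⊕ 73 = 104.
C3: E(K, 104) = 149; 23 ⊕ 149 = 130.
C4: E(K, 130) = 175; 184 ⊕ 175 = 23.
So S4 = 175.

175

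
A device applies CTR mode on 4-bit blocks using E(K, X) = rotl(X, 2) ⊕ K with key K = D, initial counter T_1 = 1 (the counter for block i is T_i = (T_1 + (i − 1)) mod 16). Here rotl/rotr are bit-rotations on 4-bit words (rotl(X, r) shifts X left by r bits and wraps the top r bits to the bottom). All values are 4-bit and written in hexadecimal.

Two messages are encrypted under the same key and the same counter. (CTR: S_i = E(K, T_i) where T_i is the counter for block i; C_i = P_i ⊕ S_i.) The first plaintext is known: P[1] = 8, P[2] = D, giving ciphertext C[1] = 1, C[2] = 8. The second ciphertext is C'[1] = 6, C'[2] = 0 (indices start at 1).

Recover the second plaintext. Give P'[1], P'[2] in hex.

P'[1] = F, P'[2] = 5

In CTR with a reused counter, both messages share the same keystream S_i, so C_i ⊕ C'_i = P_i ⊕ P'_i and thus P'_i = P_i ⊕ C_i ⊕ C'_i.
P'[1]: 8 ⊕ 1 ⊕ 6 = F.
P'[2]: D ⊕ 8 ⊕ 0 = 5.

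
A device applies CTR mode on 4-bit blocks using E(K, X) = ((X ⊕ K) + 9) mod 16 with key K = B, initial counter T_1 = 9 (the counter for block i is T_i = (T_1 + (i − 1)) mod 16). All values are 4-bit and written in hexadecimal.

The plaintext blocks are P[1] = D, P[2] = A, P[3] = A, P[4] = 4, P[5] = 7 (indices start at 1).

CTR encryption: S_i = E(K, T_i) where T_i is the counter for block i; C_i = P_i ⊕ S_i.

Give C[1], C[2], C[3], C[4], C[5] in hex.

C[1]: T = 9, S = E(K, T) = B; D ⊕ B = 6.
C[2]: T = A, S = E(K, T) = A; A ⊕ A = 0.
C[3]: T = B, S = E(K, T) = 9; A ⊕ 9 = 3.
C[4]: T = C, S = E(K, T) = 0; 4 ⊕ 0 = 4.
C[5]: T = D, S = E(K, T) = F; 7 ⊕ F = 8.

C[1] = 6, C[2] = 0, C[3] = 3, C[4] = 4, C[5] = 8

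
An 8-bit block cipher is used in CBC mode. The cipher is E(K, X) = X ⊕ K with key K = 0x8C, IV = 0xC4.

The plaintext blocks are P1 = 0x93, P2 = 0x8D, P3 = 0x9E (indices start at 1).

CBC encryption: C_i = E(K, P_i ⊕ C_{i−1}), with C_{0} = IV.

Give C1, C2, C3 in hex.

C1: P1 ⊕ 0xC4 = 0x57; E(K, 0x57) = 0xDB.
C2: P2 ⊕ 0xDB = 0x56; E(K, 0x56) = 0xDA.
C3: P3 ⊕ 0xDA = 0x44; E(K, 0x44) = 0xC8.

C1 = 0xDB, C2 = 0xDA, C3 = 0xC8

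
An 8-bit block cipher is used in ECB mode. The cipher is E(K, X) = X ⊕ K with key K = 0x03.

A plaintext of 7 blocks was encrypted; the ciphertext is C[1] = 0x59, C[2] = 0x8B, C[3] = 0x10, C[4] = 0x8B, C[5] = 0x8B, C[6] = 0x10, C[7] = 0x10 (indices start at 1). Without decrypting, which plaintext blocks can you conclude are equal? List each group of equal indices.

ECB encrypts each block independently with the same key, so equal ciphertext blocks imply equal plaintext blocks.
C[2] = C[4] = C[5] = 0x8B, so P[2] = P[4] = P[5].
C[3] = C[6] = C[7] = 0x10, so P[3] = P[6] = P[7].

P[2] = P[4] = P[5]; P[3] = P[6] = P[7]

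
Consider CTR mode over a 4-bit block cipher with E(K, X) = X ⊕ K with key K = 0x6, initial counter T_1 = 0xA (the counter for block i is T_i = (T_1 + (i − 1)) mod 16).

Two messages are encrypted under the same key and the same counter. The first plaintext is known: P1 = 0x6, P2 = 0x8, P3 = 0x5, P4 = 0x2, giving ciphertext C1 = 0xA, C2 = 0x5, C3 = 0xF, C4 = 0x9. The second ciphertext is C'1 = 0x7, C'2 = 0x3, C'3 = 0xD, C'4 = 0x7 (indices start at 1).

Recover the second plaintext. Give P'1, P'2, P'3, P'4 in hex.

In CTR with a reused counter, both messages share the same keystream S_i, so C_i ⊕ C'_i = P_i ⊕ P'_i and thus P'_i = P_i ⊕ C_i ⊕ C'_i.
P'1: 0x6 ⊕ 0xA ⊕ 0x7 = 0xB.
P'2: 0x8 ⊕ 0x5 ⊕ 0x3 = 0xE.
P'3: 0x5 ⊕ 0xF ⊕ 0xD = 0x7.
P'4: 0x2 ⊕ 0x9 ⊕ 0x7 = 0xC.

P'1 = 0xB, P'2 = 0xE, P'3 = 0x7, P'4 = 0xC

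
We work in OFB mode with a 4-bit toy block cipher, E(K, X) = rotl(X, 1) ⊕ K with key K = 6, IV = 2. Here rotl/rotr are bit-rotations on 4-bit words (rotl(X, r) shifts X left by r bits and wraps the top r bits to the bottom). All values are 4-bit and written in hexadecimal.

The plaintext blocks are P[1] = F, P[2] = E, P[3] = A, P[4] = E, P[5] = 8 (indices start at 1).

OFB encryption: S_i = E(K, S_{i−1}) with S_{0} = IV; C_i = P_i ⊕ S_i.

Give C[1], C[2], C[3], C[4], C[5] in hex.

C[1]: S = E(K, 2) = 2; F ⊕ 2 = D.
C[2]: S = E(K, 2) = 2; E ⊕ 2 = C.
C[3]: S = E(K, 2) = 2; A ⊕ 2 = 8.
C[4]: S = E(K, 2) = 2; E ⊕ 2 = C.
C[5]: S = E(K, 2) = 2; 8 ⊕ 2 = A.

C[1] = D, C[2] = C, C[3] = 8, C[4] = C, C[5] = A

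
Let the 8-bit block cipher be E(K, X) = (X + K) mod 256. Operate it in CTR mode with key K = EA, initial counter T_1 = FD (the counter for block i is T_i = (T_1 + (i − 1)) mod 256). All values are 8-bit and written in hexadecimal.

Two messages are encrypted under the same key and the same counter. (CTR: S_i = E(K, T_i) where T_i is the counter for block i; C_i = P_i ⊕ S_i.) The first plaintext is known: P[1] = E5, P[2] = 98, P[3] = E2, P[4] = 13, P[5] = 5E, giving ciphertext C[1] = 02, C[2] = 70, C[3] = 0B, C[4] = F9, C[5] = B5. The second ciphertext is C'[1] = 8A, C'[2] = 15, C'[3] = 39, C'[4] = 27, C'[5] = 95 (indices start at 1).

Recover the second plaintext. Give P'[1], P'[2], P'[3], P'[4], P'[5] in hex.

P'[1] = 6D, P'[2] = FD, P'[3] = D0, P'[4] = CD, P'[5] = 7E

In CTR with a reused counter, both messages share the same keystream S_i, so C_i ⊕ C'_i = P_i ⊕ P'_i and thus P'_i = P_i ⊕ C_i ⊕ C'_i.
P'[1]: E5 ⊕ 02 ⊕ 8A = 6D.
P'[2]: 98 ⊕ 70 ⊕ 15 = FD.
P'[3]: E2 ⊕ 0B ⊕ 39 = D0.
P'[4]: 13 ⊕ F9 ⊕ 27 = CD.
P'[5]: 5E ⊕ B5 ⊕ 95 = 7E.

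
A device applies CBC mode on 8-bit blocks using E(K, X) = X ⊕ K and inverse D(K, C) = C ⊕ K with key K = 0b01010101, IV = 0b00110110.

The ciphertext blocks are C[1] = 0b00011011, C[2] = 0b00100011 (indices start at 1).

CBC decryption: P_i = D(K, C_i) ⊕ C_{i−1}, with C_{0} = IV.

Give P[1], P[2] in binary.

P[1] = 0b01111000, P[2] = 0b01101101

P[1]: D(K, 0b00011011) = 0b01001110; 0b01001110 ⊕ 0b00110110 = 0b01111000.
P[2]: D(K, 0b00100011) = 0b01110110; 0b01110110 ⊕ 0b00011011 = 0b01101101.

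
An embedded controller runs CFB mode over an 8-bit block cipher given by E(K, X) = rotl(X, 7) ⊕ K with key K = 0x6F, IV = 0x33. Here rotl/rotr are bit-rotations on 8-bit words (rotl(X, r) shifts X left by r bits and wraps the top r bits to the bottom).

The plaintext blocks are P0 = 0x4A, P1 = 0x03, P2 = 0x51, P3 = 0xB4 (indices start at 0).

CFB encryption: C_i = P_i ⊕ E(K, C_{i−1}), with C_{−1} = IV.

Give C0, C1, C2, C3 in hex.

C0: E(K, 0x33) = 0xF6; 0x4A ⊕ 0xF6 = 0xBC.
C1: E(K, 0xBC) = 0x31; 0x03 ⊕ 0x31 = 0x32.
C2: E(K, 0x32) = 0x76; 0x51 ⊕ 0x76 = 0x27.
C3: E(K, 0x27) = 0xFC; 0xB4 ⊕ 0xFC = 0x48.

C0 = 0xBC, C1 = 0x32, C2 = 0x27, C3 = 0x48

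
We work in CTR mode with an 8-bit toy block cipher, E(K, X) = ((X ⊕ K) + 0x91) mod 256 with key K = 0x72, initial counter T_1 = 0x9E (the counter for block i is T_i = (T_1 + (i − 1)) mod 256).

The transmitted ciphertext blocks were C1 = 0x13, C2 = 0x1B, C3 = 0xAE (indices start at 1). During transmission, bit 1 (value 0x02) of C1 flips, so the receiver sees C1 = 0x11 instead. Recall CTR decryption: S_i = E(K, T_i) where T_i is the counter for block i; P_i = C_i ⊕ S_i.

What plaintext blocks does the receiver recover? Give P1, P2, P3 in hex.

P1 = 0x6C, P2 = 0x65, P3 = 0xCD

Only C1 changed, to 0x11. In CTR, a change in C_i flips the same bit in P_i only; the keystream is unaffected. Decrypting the received ciphertext:
P1: T = 0x9E, S = E(K, T) = 0x7D; 0x11 ⊕ 0x7D = 0x6C.
P2: T = 0x9F, S = E(K, T) = 0x7E; 0x1B ⊕ 0x7E = 0x65.
P3: T = 0xA0, S = E(K, T) = 0x63; 0xAE ⊕ 0x63 = 0xCD.
Blocks that differ from the original plaintext: P1.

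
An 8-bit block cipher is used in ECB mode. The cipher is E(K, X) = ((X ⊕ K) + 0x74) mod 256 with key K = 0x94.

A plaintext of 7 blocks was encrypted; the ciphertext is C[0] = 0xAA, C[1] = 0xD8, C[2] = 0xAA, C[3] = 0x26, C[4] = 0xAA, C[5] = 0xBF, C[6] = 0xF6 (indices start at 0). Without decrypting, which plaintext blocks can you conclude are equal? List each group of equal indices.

P[0] = P[2] = P[4]

ECB encrypts each block independently with the same key, so equal ciphertext blocks imply equal plaintext blocks.
C[0] = C[2] = C[4] = 0xAA, so P[0] = P[2] = P[4].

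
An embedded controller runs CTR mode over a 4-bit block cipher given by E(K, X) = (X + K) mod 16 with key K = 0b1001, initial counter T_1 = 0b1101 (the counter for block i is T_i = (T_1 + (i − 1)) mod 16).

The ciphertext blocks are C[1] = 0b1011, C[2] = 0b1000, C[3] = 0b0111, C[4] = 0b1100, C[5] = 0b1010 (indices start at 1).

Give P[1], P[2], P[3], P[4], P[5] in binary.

P[1] = 0b1101, P[2] = 0b1111, P[3] = 0b1111, P[4] = 0b0101, P[5] = 0b0000

CTR decryption: S_i = E(K, T_i) where T_i is the counter for block i; P_i = C_i ⊕ S_i.
P[1]: T = 0b1101, S = E(K, T) = 0b0110; 0b1011 ⊕ 0b0110 = 0b1101.
P[2]: T = 0b1110, S = E(K, T) = 0b0111; 0b1000 ⊕ 0b0111 = 0b1111.
P[3]: T = 0b1111, S = E(K, T) = 0b1000; 0b0111 ⊕ 0b1000 = 0b1111.
P[4]: T = 0b0000, S = E(K, T) = 0b1001; 0b1100 ⊕ 0b1001 = 0b0101.
P[5]: T = 0b0001, S = E(K, T) = 0b1010; 0b1010 ⊕ 0b1010 = 0b0000.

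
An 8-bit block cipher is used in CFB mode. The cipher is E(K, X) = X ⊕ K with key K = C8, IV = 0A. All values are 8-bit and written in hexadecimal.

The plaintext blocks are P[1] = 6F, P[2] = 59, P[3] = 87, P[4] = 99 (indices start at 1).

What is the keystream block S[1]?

C2

CFB encryption: C_i = P_i ⊕ E(K, C_{i−1}), with C_{0} = IV.
C[1]: E(K, 0A) = C2; 6F ⊕ C2 = AD.
So S[1] = C2.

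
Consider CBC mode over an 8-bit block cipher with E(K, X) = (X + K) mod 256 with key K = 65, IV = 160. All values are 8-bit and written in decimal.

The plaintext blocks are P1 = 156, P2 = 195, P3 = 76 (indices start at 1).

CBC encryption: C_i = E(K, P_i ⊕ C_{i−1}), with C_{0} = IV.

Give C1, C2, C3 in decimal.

C1 = 125, C2 = 255, C3 = 244

C1: P1 ⊕ 160 = 60; E(K, 60) = 125.
C2: P2 ⊕ 125 = 190; E(K, 190) = 255.
C3: P3 ⊕ 255 = 179; E(K, 179) = 244.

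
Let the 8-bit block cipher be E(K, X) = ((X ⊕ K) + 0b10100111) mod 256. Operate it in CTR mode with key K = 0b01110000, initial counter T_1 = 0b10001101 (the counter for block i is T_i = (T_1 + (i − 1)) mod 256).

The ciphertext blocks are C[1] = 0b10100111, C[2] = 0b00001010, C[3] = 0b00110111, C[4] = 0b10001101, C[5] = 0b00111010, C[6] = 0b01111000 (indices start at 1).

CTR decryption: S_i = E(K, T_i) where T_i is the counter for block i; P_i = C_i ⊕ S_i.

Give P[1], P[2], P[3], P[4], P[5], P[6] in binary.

P[1] = 0b00000011, P[2] = 0b10101111, P[3] = 0b10010001, P[4] = 0b00001010, P[5] = 0b10110010, P[6] = 0b11110001

P[1]: T = 0b10001101, S = E(K, T) = 0b10100100; 0b10100111 ⊕ 0b10100100 = 0b00000011.
P[2]: T = 0b10001110, S = E(K, T) = 0b10100101; 0b00001010 ⊕ 0b10100101 = 0b10101111.
P[3]: T = 0b10001111, S = E(K, T) = 0b10100110; 0b00110111 ⊕ 0b10100110 = 0b10010001.
P[4]: T = 0b10010000, S = E(K, T) = 0b10000111; 0b10001101 ⊕ 0b10000111 = 0b00001010.
P[5]: T = 0b10010001, S = E(K, T) = 0b10001000; 0b00111010 ⊕ 0b10001000 = 0b10110010.
P[6]: T = 0b10010010, S = E(K, T) = 0b10001001; 0b01111000 ⊕ 0b10001001 = 0b11110001.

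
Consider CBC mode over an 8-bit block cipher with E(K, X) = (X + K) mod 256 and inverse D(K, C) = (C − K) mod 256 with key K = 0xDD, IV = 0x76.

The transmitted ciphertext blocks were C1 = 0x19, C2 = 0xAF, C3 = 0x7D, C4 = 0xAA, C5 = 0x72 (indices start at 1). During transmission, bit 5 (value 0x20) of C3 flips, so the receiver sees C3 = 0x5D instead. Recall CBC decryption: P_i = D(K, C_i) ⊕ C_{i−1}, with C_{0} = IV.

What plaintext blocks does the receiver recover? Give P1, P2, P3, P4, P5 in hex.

Only C3 changed, to 0x5D. In CBC, a change in C_i garbles P_i and flips the same bit in P_{i+1}. Decrypting the received ciphertext:
P1: D(K, 0x19) = 0x3C; 0x3C ⊕ 0x76 = 0x4A.
P2: D(K, 0xAF) = 0xD2; 0xD2 ⊕ 0x19 = 0xCB.
P3: D(K, 0x5D) = 0x80; 0x80 ⊕ 0xAF = 0x2F.
P4: D(K, 0xAA) = 0xCD; 0xCD ⊕ 0x5D = 0x90.
P5: D(K, 0x72) = 0x95; 0x95 ⊕ 0xAA = 0x3F.
Blocks that differ from the original plaintext: P3, P4.

P1 = 0x4A, P2 = 0xCB, P3 = 0x2F, P4 = 0x90, P5 = 0x3F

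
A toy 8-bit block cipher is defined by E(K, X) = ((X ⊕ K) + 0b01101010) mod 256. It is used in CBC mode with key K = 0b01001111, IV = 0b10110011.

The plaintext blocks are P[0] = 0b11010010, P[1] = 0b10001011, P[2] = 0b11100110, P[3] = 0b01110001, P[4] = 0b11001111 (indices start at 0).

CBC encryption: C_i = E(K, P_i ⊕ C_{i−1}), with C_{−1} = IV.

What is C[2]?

C[2] = 0b11011001

C[0]: P[0] ⊕ 0b10110011 = 0b01100001; E(K, 0b01100001) = 0b10011000.
C[1]: P[1] ⊕ 0b10011000 = 0b00010011; E(K, 0b00010011) = 0b11000110.
C[2]: P[2] ⊕ 0b11000110 = 0b00100000; E(K, 0b00100000) = 0b11011001.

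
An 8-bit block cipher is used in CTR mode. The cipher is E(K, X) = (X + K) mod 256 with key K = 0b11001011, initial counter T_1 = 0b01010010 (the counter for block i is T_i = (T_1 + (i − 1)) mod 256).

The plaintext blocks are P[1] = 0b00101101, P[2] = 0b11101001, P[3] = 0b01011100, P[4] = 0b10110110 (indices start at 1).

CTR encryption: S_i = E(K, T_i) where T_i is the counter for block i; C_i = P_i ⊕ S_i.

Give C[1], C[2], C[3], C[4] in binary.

C[1] = 0b00110000, C[2] = 0b11110111, C[3] = 0b01000011, C[4] = 0b10010110

C[1]: T = 0b01010010, S = E(K, T) = 0b00011101; 0b00101101 ⊕ 0b00011101 = 0b00110000.
C[2]: T = 0b01010011, S = E(K, T) = 0b00011110; 0b11101001 ⊕ 0b00011110 = 0b11110111.
C[3]: T = 0b01010100, S = E(K, T) = 0b00011111; 0b01011100 ⊕ 0b00011111 = 0b01000011.
C[4]: T = 0b01010101, S = E(K, T) = 0b00100000; 0b10110110 ⊕ 0b00100000 = 0b10010110.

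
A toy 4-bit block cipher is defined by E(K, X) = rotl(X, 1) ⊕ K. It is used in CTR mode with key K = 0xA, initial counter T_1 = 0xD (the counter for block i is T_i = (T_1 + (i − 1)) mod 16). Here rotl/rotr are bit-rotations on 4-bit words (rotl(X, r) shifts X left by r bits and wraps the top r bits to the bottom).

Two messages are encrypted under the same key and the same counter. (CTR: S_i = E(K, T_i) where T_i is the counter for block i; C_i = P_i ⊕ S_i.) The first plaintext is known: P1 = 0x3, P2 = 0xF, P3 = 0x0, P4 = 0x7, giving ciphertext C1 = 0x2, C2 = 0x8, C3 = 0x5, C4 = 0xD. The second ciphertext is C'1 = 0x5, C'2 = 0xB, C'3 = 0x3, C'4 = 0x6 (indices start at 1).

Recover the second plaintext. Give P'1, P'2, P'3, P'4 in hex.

P'1 = 0x4, P'2 = 0xC, P'3 = 0x6, P'4 = 0xC

In CTR with a reused counter, both messages share the same keystream S_i, so C_i ⊕ C'_i = P_i ⊕ P'_i and thus P'_i = P_i ⊕ C_i ⊕ C'_i.
P'1: 0x3 ⊕ 0x2 ⊕ 0x5 = 0x4.
P'2: 0xF ⊕ 0x8 ⊕ 0xB = 0xC.
P'3: 0x0 ⊕ 0x5 ⊕ 0x3 = 0x6.
P'4: 0x7 ⊕ 0xD ⊕ 0x6 = 0xC.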